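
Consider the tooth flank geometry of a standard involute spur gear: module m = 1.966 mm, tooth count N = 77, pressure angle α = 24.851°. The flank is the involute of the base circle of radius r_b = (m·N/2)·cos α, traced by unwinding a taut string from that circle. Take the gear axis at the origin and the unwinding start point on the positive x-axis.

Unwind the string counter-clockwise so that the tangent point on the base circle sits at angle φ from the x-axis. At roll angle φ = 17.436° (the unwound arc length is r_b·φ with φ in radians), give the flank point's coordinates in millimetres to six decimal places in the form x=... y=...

x=71.789311 y=0.639247

pitch radius r_p = m·N/2 = 1.966·77/2 = 75.691000
base radius r_b = r_p·cos α = 75.691000·cos 24.851° = 68.682298
roll angle φ = 17.436° = 0.30431561 rad
x = r_b·(cos φ + φ·sin φ) = 68.682298·(0.95405225 + 0.30431561·0.29964030) = 71.789311
y = r_b·(sin φ − φ·cos φ) = 68.682298·(0.29964030 − 0.30431561·0.95405225) = 0.639247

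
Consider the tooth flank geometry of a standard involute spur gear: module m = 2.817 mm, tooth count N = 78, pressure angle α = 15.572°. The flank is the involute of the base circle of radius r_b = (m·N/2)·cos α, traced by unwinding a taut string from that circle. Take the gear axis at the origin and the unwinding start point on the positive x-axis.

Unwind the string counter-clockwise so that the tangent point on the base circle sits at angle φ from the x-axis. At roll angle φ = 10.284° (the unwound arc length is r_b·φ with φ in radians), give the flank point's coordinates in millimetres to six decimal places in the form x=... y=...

x=107.521393 y=0.203333

pitch radius r_p = m·N/2 = 2.817·78/2 = 109.863000
base radius r_b = r_p·cos α = 109.863000·cos 15.572° = 105.830355
roll angle φ = 10.284° = 0.17948966 rad
x = r_b·(cos φ + φ·sin φ) = 105.830355·(0.98393493 + 0.17948966·0.17852746) = 107.521393
y = r_b·(sin φ − φ·cos φ) = 105.830355·(0.17852746 − 0.17948966·0.98393493) = 0.203333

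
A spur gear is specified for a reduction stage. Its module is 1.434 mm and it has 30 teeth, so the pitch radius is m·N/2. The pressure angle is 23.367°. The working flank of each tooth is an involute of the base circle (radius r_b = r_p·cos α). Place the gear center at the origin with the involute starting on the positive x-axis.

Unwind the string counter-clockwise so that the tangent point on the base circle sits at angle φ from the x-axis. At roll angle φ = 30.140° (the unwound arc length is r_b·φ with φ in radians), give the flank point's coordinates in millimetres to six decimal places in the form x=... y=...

pitch radius r_p = m·N/2 = 1.434·30/2 = 21.510000
base radius r_b = r_p·cos α = 21.510000·cos 23.367° = 19.745819
roll angle φ = 30.140° = 0.52604224 rad
x = r_b·(cos φ + φ·sin φ) = 19.745819·(0.86480109 + 0.52604224·0.50211460) = 22.291738
y = r_b·(sin φ − φ·cos φ) = 19.745819·(0.50211460 − 0.52604224·0.86480109) = 0.931859

x=22.291738 y=0.931859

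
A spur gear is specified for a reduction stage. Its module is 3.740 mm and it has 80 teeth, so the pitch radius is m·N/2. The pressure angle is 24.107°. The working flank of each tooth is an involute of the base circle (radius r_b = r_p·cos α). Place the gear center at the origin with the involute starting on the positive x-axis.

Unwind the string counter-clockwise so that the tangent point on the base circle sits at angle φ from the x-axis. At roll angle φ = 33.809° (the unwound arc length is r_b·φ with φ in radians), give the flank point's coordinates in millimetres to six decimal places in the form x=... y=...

x=158.296075 y=9.030458

pitch radius r_p = m·N/2 = 3.740·80/2 = 149.600000
base radius r_b = r_p·cos α = 149.600000·cos 24.107° = 136.552529
roll angle φ = 33.809° = 0.59007837 rad
x = r_b·(cos φ + φ·sin φ) = 136.552529·(0.83089708 + 0.59007837·0.55642614) = 158.296075
y = r_b·(sin φ − φ·cos φ) = 136.552529·(0.55642614 − 0.59007837·0.83089708) = 9.030458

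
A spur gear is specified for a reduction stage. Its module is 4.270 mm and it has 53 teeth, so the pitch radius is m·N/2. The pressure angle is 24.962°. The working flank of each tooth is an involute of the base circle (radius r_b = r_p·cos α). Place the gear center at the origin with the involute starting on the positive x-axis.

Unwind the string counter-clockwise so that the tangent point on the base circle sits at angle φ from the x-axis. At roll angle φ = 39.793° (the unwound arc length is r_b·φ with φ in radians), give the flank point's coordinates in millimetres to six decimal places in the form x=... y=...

pitch radius r_p = m·N/2 = 4.270·53/2 = 113.155000
base radius r_b = r_p·cos α = 113.155000·cos 24.962° = 102.584951
roll angle φ = 39.793° = 0.69451887 rad
x = r_b·(cos φ + φ·sin φ) = 102.584951·(0.76836172 + 0.69451887·0.64001583) = 124.421676
y = r_b·(sin φ − φ·cos φ) = 102.584951·(0.64001583 − 0.69451887·0.76836172) = 10.912384

x=124.421676 y=10.912384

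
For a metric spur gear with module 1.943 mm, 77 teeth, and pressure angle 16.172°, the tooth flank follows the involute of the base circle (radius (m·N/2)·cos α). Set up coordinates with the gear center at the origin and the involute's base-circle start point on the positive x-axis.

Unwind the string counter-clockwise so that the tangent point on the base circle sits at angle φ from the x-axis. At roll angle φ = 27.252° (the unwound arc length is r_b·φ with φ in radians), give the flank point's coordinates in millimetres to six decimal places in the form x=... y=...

x=79.518371 y=2.519116

pitch radius r_p = m·N/2 = 1.943·77/2 = 74.805500
base radius r_b = r_p·cos α = 74.805500·cos 16.172° = 71.845440
roll angle φ = 27.252° = 0.47563713 rad
x = r_b·(cos φ + φ·sin φ) = 71.845440·(0.88900116 + 0.47563713·0.45790495) = 79.518371
y = r_b·(sin φ − φ·cos φ) = 71.845440·(0.45790495 − 0.47563713·0.88900116) = 2.519116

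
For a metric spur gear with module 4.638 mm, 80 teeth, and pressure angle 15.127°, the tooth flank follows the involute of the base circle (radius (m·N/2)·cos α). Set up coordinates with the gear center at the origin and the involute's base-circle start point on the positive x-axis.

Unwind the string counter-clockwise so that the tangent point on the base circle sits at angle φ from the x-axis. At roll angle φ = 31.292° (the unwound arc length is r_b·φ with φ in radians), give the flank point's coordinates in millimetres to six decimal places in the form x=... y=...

x=203.842293 y=9.437924

pitch radius r_p = m·N/2 = 4.638·80/2 = 185.520000
base radius r_b = r_p·cos α = 185.520000·cos 15.127° = 179.091688
roll angle φ = 31.292° = 0.54614843 rad
x = r_b·(cos φ + φ·sin φ) = 179.091688·(0.85453136 + 0.54614843·0.51939980) = 203.842293
y = r_b·(sin φ − φ·cos φ) = 179.091688·(0.51939980 − 0.54614843·0.85453136) = 9.437924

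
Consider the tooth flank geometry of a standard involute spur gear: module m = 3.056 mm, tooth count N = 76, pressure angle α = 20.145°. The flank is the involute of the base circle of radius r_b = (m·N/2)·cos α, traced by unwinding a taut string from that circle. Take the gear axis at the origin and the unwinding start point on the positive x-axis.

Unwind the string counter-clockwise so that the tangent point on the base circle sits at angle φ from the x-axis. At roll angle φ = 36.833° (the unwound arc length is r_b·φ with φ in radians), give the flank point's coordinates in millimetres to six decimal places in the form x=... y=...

pitch radius r_p = m·N/2 = 3.056·76/2 = 116.128000
base radius r_b = r_p·cos α = 116.128000·cos 20.145° = 109.023760
roll angle φ = 36.833° = 0.64285712 rad
x = r_b·(cos φ + φ·sin φ) = 109.023760·(0.80038623 + 0.64285712·0.59948469) = 129.277019
y = r_b·(sin φ − φ·cos φ) = 109.023760·(0.59948469 − 0.64285712·0.80038623) = 9.261645

x=129.277019 y=9.261645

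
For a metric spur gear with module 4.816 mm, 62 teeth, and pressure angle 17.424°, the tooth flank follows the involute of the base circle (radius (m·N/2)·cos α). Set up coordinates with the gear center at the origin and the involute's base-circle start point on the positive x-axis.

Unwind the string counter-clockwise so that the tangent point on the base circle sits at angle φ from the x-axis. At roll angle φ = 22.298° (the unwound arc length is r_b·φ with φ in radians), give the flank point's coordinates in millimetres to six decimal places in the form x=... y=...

x=152.827649 y=2.756548

pitch radius r_p = m·N/2 = 4.816·62/2 = 149.296000
base radius r_b = r_p·cos α = 149.296000·cos 17.424° = 142.445550
roll angle φ = 22.298° = 0.38917352 rad
x = r_b·(cos φ + φ·sin φ) = 142.445550·(0.92522296 + 0.38917352·0.37942386) = 152.827649
y = r_b·(sin φ − φ·cos φ) = 142.445550·(0.37942386 − 0.38917352·0.92522296) = 2.756548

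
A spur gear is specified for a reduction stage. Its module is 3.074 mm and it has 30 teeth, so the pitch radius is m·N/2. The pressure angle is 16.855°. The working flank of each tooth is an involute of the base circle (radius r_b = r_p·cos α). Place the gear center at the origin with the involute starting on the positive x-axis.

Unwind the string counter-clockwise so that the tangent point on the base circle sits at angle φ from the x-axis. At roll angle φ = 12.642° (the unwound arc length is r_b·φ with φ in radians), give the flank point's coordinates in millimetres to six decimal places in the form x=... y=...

x=45.190343 y=0.157242

pitch radius r_p = m·N/2 = 3.074·30/2 = 46.110000
base radius r_b = r_p·cos α = 46.110000·cos 16.855° = 44.129188
roll angle φ = 12.642° = 0.22064452 rad
x = r_b·(cos φ + φ·sin φ) = 44.129188·(0.97575659 + 0.22064452·0.21885857) = 45.190343
y = r_b·(sin φ − φ·cos φ) = 44.129188·(0.21885857 − 0.22064452·0.97575659) = 0.157242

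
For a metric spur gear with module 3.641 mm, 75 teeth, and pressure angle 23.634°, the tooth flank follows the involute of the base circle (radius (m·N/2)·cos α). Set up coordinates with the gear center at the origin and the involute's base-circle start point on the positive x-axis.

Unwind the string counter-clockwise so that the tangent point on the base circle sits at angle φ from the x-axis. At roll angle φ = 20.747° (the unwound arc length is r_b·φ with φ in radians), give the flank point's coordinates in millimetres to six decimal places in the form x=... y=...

x=133.019089 y=1.953792

pitch radius r_p = m·N/2 = 3.641·75/2 = 136.537500
base radius r_b = r_p·cos α = 136.537500·cos 23.634° = 125.085417
roll angle φ = 20.747° = 0.36210346 rad
x = r_b·(cos φ + φ·sin φ) = 125.085417·(0.93515376 + 0.36210346·0.35424207) = 133.019089
y = r_b·(sin φ − φ·cos φ) = 125.085417·(0.35424207 − 0.36210346·0.93515376) = 1.953792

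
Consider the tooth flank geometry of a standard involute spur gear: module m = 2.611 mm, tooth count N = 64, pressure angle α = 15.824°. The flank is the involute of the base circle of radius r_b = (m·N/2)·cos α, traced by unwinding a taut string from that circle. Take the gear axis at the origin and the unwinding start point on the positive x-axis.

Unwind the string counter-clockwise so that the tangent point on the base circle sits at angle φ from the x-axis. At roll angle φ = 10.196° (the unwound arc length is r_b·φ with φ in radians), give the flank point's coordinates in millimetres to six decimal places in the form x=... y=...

x=81.648451 y=0.150523

pitch radius r_p = m·N/2 = 2.611·64/2 = 83.552000
base radius r_b = r_p·cos α = 83.552000·cos 15.824° = 80.385701
roll angle φ = 10.196° = 0.17795377 rad
x = r_b·(cos φ + φ·sin φ) = 80.385701·(0.98420797 + 0.17795377·0.17701603) = 81.648451
y = r_b·(sin φ − φ·cos φ) = 80.385701·(0.17701603 − 0.17795377·0.98420797) = 0.150523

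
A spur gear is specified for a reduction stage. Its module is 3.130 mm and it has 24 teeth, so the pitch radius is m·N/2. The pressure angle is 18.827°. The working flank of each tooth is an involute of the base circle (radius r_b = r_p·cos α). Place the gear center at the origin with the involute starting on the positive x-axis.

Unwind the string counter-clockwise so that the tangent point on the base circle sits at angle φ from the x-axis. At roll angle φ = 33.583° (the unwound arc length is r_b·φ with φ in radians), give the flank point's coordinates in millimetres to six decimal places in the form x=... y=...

x=41.142597 y=2.305260

pitch radius r_p = m·N/2 = 3.130·24/2 = 37.560000
base radius r_b = r_p·cos α = 37.560000·cos 18.827° = 35.550438
roll angle φ = 33.583° = 0.58613392 rad
x = r_b·(cos φ + φ·sin φ) = 35.550438·(0.83308540 + 0.58613392·0.55314439) = 41.142597
y = r_b·(sin φ − φ·cos φ) = 35.550438·(0.55314439 − 0.58613392·0.83308540) = 2.305260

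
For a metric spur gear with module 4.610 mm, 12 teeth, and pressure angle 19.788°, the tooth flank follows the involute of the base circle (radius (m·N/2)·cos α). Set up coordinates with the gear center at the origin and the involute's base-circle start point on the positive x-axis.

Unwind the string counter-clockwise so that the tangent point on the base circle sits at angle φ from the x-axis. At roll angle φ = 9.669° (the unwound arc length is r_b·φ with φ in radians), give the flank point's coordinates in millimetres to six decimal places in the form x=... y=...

pitch radius r_p = m·N/2 = 4.610·12/2 = 27.660000
base radius r_b = r_p·cos α = 27.660000·cos 19.788° = 26.026724
roll angle φ = 9.669° = 0.16875589 rad
x = r_b·(cos φ + φ·sin φ) = 26.026724·(0.98579449 + 0.16875589·0.16795604) = 26.394691
y = r_b·(sin φ − φ·cos φ) = 26.026724·(0.16795604 − 0.16875589·0.98579449) = 0.041576

x=26.394691 y=0.041576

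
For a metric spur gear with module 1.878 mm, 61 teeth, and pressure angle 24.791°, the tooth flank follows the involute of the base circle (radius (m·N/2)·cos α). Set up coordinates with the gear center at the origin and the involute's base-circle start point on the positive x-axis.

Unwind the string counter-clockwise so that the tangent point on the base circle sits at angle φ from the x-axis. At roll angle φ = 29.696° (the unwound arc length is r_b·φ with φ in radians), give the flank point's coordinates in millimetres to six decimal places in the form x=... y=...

x=58.522630 y=2.349090

pitch radius r_p = m·N/2 = 1.878·61/2 = 57.279000
base radius r_b = r_p·cos α = 57.279000·cos 24.791° = 52.000360
roll angle φ = 29.696° = 0.51829297 rad
x = r_b·(cos φ + φ·sin φ) = 52.000360·(0.86866610 + 0.51829297·0.49539803) = 58.522630
y = r_b·(sin φ − φ·cos φ) = 52.000360·(0.49539803 − 0.51829297·0.86866610) = 2.349090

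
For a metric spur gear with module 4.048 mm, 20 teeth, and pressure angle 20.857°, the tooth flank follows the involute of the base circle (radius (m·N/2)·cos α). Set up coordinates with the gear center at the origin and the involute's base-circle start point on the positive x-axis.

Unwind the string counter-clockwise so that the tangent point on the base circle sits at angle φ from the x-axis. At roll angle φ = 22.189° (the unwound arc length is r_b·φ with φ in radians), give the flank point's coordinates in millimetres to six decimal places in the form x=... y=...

x=40.558605 y=0.721445

pitch radius r_p = m·N/2 = 4.048·20/2 = 40.480000
base radius r_b = r_p·cos α = 40.480000·cos 20.857° = 37.827424
roll angle φ = 22.189° = 0.38727111 rad
x = r_b·(cos φ + φ·sin φ) = 37.827424·(0.92594311 + 0.38727111·0.37766303) = 40.558605
y = r_b·(sin φ − φ·cos φ) = 37.827424·(0.37766303 − 0.38727111·0.92594311) = 0.721445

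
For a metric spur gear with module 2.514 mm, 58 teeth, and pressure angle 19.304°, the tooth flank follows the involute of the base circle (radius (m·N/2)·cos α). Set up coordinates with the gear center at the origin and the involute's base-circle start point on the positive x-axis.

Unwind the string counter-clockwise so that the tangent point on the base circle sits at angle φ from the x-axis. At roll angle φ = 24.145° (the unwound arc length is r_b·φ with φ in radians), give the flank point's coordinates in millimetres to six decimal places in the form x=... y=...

x=74.648081 y=1.686139

pitch radius r_p = m·N/2 = 2.514·58/2 = 72.906000
base radius r_b = r_p·cos α = 72.906000·cos 19.304° = 68.807070
roll angle φ = 24.145° = 0.42140975 rad
x = r_b·(cos φ + φ·sin φ) = 68.807070·(0.91251319 + 0.42140975·0.40904727) = 74.648081
y = r_b·(sin φ − φ·cos φ) = 68.807070·(0.40904727 − 0.42140975·0.91251319) = 1.686139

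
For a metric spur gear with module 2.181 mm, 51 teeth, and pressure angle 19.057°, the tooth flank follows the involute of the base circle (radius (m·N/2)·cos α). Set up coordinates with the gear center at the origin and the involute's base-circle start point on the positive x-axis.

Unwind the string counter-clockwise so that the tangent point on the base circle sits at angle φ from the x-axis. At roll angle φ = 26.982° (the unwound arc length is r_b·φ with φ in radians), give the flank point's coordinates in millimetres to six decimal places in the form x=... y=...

x=58.077182 y=1.789732

pitch radius r_p = m·N/2 = 2.181·51/2 = 55.615500
base radius r_b = r_p·cos α = 55.615500·cos 19.057° = 52.567449
roll angle φ = 26.982° = 0.47092474 rad
x = r_b·(cos φ + φ·sin φ) = 52.567449·(0.89114911 + 0.47092474·0.45371056) = 58.077182
y = r_b·(sin φ − φ·cos φ) = 52.567449·(0.45371056 − 0.47092474·0.89114911) = 1.789732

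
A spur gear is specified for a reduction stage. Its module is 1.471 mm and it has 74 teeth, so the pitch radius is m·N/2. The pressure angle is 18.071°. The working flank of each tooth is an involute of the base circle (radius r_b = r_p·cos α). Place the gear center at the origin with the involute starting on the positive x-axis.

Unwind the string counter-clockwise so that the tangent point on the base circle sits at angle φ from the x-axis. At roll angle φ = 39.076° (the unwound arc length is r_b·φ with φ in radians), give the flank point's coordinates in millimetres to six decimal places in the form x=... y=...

pitch radius r_p = m·N/2 = 1.471·74/2 = 54.427000
base radius r_b = r_p·cos α = 54.427000·cos 18.071° = 51.742272
roll angle φ = 39.076° = 0.68200486 rad
x = r_b·(cos φ + φ·sin φ) = 51.742272·(0.77631052 + 0.68200486·0.63035068) = 62.412187
y = r_b·(sin φ − φ·cos φ) = 51.742272·(0.63035068 − 0.68200486·0.77631052) = 5.220958

x=62.412187 y=5.220958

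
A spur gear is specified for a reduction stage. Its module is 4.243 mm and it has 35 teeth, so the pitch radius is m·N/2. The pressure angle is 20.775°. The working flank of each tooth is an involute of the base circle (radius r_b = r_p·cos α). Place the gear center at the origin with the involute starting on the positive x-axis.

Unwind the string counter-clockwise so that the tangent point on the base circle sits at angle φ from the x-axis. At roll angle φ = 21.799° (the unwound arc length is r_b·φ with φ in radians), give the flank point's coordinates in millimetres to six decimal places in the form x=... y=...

x=74.268979 y=1.256130

pitch radius r_p = m·N/2 = 4.243·35/2 = 74.252500
base radius r_b = r_p·cos α = 74.252500·cos 20.775° = 69.424642
roll angle φ = 21.799° = 0.38046432 rad
x = r_b·(cos φ + φ·sin φ) = 69.424642·(0.92849231 + 0.38046432·0.37135163) = 74.268979
y = r_b·(sin φ − φ·cos φ) = 69.424642·(0.37135163 − 0.38046432·0.92849231) = 1.256130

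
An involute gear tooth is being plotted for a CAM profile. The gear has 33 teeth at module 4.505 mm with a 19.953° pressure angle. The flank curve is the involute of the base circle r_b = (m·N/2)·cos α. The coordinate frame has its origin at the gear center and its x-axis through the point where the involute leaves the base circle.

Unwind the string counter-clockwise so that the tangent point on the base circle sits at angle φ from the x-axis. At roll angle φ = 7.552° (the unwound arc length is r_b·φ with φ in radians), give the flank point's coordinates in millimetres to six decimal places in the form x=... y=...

pitch radius r_p = m·N/2 = 4.505·33/2 = 74.332500
base radius r_b = r_p·cos α = 74.332500·cos 19.953° = 69.870533
roll angle φ = 7.552° = 0.13180727 rad
x = r_b·(cos φ + φ·sin φ) = 69.870533·(0.99132599 + 0.13180727·0.13142595) = 70.474835
y = r_b·(sin φ − φ·cos φ) = 69.870533·(0.13142595 − 0.13180727·0.99132599) = 0.053240

x=70.474835 y=0.053240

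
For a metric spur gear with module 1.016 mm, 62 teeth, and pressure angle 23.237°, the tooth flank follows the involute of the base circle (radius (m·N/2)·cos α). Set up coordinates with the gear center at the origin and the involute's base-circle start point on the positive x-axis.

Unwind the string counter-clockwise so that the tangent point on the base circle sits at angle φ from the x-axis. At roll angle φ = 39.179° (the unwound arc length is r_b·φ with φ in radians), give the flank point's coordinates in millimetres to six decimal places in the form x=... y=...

x=34.936647 y=2.942665

pitch radius r_p = m·N/2 = 1.016·62/2 = 31.496000
base radius r_b = r_p·cos α = 31.496000·cos 23.237° = 28.941068
roll angle φ = 39.179° = 0.68380255 rad
x = r_b·(cos φ + φ·sin φ) = 28.941068·(0.77517609 + 0.68380255·0.63174523) = 34.936647
y = r_b·(sin φ − φ·cos φ) = 28.941068·(0.63174523 − 0.68380255·0.77517609) = 2.942665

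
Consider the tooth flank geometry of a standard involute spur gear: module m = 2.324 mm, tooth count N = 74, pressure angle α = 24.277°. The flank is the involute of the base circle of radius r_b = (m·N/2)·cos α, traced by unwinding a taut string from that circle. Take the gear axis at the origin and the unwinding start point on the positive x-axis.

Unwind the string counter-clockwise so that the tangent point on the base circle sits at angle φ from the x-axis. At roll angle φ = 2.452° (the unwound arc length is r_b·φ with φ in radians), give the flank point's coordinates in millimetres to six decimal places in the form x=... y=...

x=78.455689 y=0.002047

pitch radius r_p = m·N/2 = 2.324·74/2 = 85.988000
base radius r_b = r_p·cos α = 85.988000·cos 24.277° = 78.383943
roll angle φ = 2.452° = 0.04279547 rad
x = r_b·(cos φ + φ·sin φ) = 78.383943·(0.99908441 + 0.04279547·0.04278241) = 78.455689
y = r_b·(sin φ − φ·cos φ) = 78.383943·(0.04278241 − 0.04279547·0.99908441) = 0.002047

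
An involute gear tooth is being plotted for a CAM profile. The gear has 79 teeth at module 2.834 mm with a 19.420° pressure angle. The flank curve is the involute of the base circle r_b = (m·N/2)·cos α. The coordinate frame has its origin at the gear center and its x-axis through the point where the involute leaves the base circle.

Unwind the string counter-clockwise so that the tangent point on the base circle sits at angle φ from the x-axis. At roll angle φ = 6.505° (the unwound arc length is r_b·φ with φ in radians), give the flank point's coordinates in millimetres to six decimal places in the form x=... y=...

x=106.252417 y=0.051434

pitch radius r_p = m·N/2 = 2.834·79/2 = 111.943000
base radius r_b = r_p·cos α = 111.943000·cos 19.420° = 105.574188
roll angle φ = 6.505° = 0.11353367 rad
x = r_b·(cos φ + φ·sin φ) = 105.574188·(0.99356197 + 0.11353367·0.11328992) = 106.252417
y = r_b·(sin φ − φ·cos φ) = 105.574188·(0.11328992 − 0.11353367·0.99356197) = 0.051434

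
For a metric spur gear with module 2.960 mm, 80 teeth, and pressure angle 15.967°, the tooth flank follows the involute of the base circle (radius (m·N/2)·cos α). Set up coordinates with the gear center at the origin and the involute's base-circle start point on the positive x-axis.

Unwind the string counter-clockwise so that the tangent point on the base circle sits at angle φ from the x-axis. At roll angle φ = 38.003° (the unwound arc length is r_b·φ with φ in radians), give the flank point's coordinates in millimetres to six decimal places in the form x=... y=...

x=136.184277 y=10.592576

pitch radius r_p = m·N/2 = 2.960·80/2 = 118.400000
base radius r_b = r_p·cos α = 118.400000·cos 15.967° = 113.832163
roll angle φ = 38.003° = 0.66327748 rad
x = r_b·(cos φ + φ·sin φ) = 113.832163·(0.78797852 + 0.66327748·0.61570273) = 136.184277
y = r_b·(sin φ − φ·cos φ) = 113.832163·(0.61570273 − 0.66327748·0.78797852) = 10.592576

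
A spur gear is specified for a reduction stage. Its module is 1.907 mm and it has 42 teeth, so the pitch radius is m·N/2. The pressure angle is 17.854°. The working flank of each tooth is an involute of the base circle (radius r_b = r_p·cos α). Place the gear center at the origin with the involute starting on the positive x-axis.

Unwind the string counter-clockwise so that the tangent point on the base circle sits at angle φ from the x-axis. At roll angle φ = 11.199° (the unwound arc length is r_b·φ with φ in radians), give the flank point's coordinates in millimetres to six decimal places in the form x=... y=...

pitch radius r_p = m·N/2 = 1.907·42/2 = 40.047000
base radius r_b = r_p·cos α = 40.047000·cos 17.854° = 38.118371
roll angle φ = 11.199° = 0.19545942 rad
x = r_b·(cos φ + φ·sin φ) = 38.118371·(0.98095855 + 0.19545942·0.19421723) = 38.839576
y = r_b·(sin φ − φ·cos φ) = 38.118371·(0.19421723 − 0.19545942·0.98095855) = 0.094520

x=38.839576 y=0.094520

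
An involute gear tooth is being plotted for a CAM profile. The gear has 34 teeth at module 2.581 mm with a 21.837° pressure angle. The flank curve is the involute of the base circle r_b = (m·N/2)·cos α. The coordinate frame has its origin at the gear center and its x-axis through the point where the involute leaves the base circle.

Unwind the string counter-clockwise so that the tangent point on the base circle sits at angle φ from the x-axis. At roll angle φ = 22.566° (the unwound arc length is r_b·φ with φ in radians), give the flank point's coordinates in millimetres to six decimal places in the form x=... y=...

x=43.766078 y=0.816625

pitch radius r_p = m·N/2 = 2.581·34/2 = 43.877000
base radius r_b = r_p·cos α = 43.877000·cos 21.837° = 40.728642
roll angle φ = 22.566° = 0.39385100 rad
x = r_b·(cos φ + φ·sin φ) = 40.728642·(0.92343810 + 0.39385100·0.38374741) = 43.766078
y = r_b·(sin φ − φ·cos φ) = 40.728642·(0.38374741 − 0.39385100·0.92343810) = 0.816625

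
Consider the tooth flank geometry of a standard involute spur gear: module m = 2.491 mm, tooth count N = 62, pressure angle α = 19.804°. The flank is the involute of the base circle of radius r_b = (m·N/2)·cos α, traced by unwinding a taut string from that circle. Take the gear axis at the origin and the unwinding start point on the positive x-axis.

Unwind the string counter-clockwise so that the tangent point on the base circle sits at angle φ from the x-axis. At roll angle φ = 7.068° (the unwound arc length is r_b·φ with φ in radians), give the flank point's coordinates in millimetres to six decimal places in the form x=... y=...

pitch radius r_p = m·N/2 = 2.491·62/2 = 77.221000
base radius r_b = r_p·cos α = 77.221000·cos 19.804° = 72.653928
roll angle φ = 7.068° = 0.12335987 rad
x = r_b·(cos φ + φ·sin φ) = 72.653928·(0.99240082 + 0.12335987·0.12304723) = 73.204637
y = r_b·(sin φ − φ·cos φ) = 72.653928·(0.12304723 − 0.12335987·0.99240082) = 0.045394

x=73.204637 y=0.045394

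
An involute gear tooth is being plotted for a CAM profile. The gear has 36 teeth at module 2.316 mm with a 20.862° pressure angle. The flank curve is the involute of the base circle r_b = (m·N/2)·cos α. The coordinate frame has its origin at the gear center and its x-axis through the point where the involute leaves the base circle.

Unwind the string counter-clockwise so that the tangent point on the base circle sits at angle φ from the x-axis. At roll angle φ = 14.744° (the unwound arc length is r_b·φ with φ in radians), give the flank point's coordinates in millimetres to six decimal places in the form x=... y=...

pitch radius r_p = m·N/2 = 2.316·36/2 = 41.688000
base radius r_b = r_p·cos α = 41.688000·cos 20.862° = 38.954971
roll angle φ = 14.744° = 0.25733134 rad
x = r_b·(cos φ + φ·sin φ) = 38.954971·(0.96707260 + 0.25733134·0.25450068) = 40.223485
y = r_b·(sin φ − φ·cos φ) = 38.954971·(0.25450068 − 0.25733134·0.96707260) = 0.219807

x=40.223485 y=0.219807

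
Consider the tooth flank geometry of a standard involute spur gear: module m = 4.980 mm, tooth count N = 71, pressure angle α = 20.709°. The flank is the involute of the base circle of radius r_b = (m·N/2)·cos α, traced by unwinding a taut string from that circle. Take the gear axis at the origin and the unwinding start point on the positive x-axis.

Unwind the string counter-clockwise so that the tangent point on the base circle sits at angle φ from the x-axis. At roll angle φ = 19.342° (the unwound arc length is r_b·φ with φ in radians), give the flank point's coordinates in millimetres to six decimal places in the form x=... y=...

x=174.523310 y=2.096560

pitch radius r_p = m·N/2 = 4.980·71/2 = 176.790000
base radius r_b = r_p·cos α = 176.790000·cos 20.709° = 165.367332
roll angle φ = 19.342° = 0.33758158 rad
x = r_b·(cos φ + φ·sin φ) = 165.367332·(0.94355842 + 0.33758158·0.33120615) = 174.523310
y = r_b·(sin φ − φ·cos φ) = 165.367332·(0.33120615 − 0.33758158·0.94355842) = 2.096560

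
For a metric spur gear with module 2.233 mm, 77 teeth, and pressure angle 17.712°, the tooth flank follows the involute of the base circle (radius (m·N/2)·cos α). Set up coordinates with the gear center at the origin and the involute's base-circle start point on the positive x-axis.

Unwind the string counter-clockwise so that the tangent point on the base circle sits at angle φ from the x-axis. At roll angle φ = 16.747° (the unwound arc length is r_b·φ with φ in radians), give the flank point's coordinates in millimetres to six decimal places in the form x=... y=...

pitch radius r_p = m·N/2 = 2.233·77/2 = 85.970500
base radius r_b = r_p·cos α = 85.970500·cos 17.712° = 81.895308
roll angle φ = 16.747° = 0.29229029 rad
x = r_b·(cos φ + φ·sin φ) = 81.895308·(0.95758645 + 0.29229029·0.28814613) = 85.319249
y = r_b·(sin φ − φ·cos φ) = 81.895308·(0.28814613 − 0.29229029·0.95758645) = 0.675874

x=85.319249 y=0.675874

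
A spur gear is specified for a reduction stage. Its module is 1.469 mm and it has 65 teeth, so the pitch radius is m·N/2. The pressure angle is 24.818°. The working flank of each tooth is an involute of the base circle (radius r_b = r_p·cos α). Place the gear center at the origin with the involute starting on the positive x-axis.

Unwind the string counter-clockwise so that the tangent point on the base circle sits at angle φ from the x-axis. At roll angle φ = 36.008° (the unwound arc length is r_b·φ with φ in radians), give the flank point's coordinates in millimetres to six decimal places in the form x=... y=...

x=51.064117 y=3.445708

pitch radius r_p = m·N/2 = 1.469·65/2 = 47.742500
base radius r_b = r_p·cos α = 47.742500·cos 24.818° = 43.333273
roll angle φ = 36.008° = 0.62845816 rad
x = r_b·(cos φ + φ·sin φ) = 43.333273·(0.80893492 + 0.62845816·0.58789821) = 51.064117
y = r_b·(sin φ − φ·cos φ) = 43.333273·(0.58789821 − 0.62845816·0.80893492) = 3.445708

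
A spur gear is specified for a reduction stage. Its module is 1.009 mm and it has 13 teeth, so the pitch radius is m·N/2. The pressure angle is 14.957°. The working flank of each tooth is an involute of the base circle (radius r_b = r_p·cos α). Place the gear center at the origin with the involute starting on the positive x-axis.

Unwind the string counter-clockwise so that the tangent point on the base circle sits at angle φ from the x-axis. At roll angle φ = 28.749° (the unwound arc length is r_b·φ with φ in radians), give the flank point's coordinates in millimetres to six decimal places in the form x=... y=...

x=7.084427 y=0.260160

pitch radius r_p = m·N/2 = 1.009·13/2 = 6.558500
base radius r_b = r_p·cos α = 6.558500·cos 14.957° = 6.336297
roll angle φ = 28.749° = 0.50176471 rad
x = r_b·(cos φ + φ·sin φ) = 6.336297·(0.87673515 + 0.50176471·0.48097347) = 7.084427
y = r_b·(sin φ − φ·cos φ) = 6.336297·(0.48097347 − 0.50176471·0.87673515) = 0.260160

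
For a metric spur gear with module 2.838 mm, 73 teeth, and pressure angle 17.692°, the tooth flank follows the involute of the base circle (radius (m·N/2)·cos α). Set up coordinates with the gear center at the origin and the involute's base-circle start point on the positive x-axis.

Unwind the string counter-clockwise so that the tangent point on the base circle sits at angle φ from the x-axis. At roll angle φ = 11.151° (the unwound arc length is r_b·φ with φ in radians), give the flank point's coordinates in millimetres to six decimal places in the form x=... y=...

pitch radius r_p = m·N/2 = 2.838·73/2 = 103.587000
base radius r_b = r_p·cos α = 103.587000·cos 17.692° = 98.687741
roll angle φ = 11.151° = 0.19462166 rad
x = r_b·(cos φ + φ·sin φ) = 98.687741·(0.98112091 + 0.19462166·0.19339536) = 100.539107
y = r_b·(sin φ − φ·cos φ) = 98.687741·(0.19339536 − 0.19462166·0.98112091) = 0.241585

x=100.539107 y=0.241585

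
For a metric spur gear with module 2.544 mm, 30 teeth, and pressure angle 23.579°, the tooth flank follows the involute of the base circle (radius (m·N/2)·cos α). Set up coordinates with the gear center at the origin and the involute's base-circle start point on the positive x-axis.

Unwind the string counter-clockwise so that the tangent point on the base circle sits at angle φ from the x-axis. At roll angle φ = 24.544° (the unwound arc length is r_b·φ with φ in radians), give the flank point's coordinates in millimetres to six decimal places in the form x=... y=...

x=38.037213 y=0.899708

pitch radius r_p = m·N/2 = 2.544·30/2 = 38.160000
base radius r_b = r_p·cos α = 38.160000·cos 23.579° = 34.973999
roll angle φ = 24.544° = 0.42837361 rad
x = r_b·(cos φ + φ·sin φ) = 34.973999·(0.90964254 + 0.42837361·0.41539192) = 38.037213
y = r_b·(sin φ − φ·cos φ) = 34.973999·(0.41539192 − 0.42837361·0.90964254) = 0.899708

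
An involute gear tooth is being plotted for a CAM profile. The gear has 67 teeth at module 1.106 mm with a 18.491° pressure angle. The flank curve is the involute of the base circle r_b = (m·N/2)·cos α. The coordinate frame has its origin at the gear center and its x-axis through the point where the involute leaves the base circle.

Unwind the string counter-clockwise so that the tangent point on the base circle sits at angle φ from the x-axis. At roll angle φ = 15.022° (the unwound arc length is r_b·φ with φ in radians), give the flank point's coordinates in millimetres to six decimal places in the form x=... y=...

x=36.325212 y=0.209645

pitch radius r_p = m·N/2 = 1.106·67/2 = 37.051000
base radius r_b = r_p·cos α = 37.051000·cos 18.491° = 35.138186
roll angle φ = 15.022° = 0.26218336 rad
x = r_b·(cos φ + φ·sin φ) = 35.138186·(0.96582638 + 0.26218336·0.25918991) = 36.325212
y = r_b·(sin φ − φ·cos φ) = 35.138186·(0.25918991 − 0.26218336·0.96582638) = 0.209645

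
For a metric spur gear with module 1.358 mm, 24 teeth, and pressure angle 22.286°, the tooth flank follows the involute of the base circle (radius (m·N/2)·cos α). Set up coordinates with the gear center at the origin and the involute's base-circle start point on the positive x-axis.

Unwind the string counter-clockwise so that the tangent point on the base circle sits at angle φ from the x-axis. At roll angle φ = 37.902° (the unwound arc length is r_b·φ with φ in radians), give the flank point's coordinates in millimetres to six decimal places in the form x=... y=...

pitch radius r_p = m·N/2 = 1.358·24/2 = 16.296000
base radius r_b = r_p·cos α = 16.296000·cos 22.286° = 15.078728
roll angle φ = 37.902° = 0.66151469 rad
x = r_b·(cos φ + φ·sin φ) = 15.078728·(0.78906264 + 0.66151469·0.61431274) = 18.025708
y = r_b·(sin φ − φ·cos φ) = 15.078728·(0.61431274 − 0.66151469·0.78906264) = 1.392313

x=18.025708 y=1.392313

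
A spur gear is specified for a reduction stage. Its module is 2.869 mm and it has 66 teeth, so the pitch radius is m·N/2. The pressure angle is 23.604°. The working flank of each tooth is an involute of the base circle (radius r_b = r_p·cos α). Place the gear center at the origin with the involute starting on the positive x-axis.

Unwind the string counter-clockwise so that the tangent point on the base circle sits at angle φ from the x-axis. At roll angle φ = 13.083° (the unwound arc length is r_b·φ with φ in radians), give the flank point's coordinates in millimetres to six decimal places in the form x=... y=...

x=88.988148 y=0.342504

pitch radius r_p = m·N/2 = 2.869·66/2 = 94.677000
base radius r_b = r_p·cos α = 94.677000·cos 23.604° = 86.755828
roll angle φ = 13.083° = 0.22834143 rad
x = r_b·(cos φ + φ·sin φ) = 86.755828·(0.97404317 + 0.22834143·0.22636231) = 88.988148
y = r_b·(sin φ − φ·cos φ) = 86.755828·(0.22636231 − 0.22834143·0.97404317) = 0.342504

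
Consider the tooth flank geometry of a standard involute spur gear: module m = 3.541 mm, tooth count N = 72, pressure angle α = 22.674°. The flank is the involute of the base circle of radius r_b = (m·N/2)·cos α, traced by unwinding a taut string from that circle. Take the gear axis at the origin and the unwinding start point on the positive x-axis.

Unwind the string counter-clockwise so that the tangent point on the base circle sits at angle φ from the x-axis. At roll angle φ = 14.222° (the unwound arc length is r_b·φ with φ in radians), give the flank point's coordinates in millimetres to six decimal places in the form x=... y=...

x=121.191760 y=0.595950

pitch radius r_p = m·N/2 = 3.541·72/2 = 127.476000
base radius r_b = r_p·cos α = 127.476000·cos 22.674° = 117.623777
roll angle φ = 14.222° = 0.24822073 rad
x = r_b·(cos φ + φ·sin φ) = 117.623777·(0.96935109 + 0.24822073·0.24567961) = 121.191760
y = r_b·(sin φ − φ·cos φ) = 117.623777·(0.24567961 − 0.24822073·0.96935109) = 0.595950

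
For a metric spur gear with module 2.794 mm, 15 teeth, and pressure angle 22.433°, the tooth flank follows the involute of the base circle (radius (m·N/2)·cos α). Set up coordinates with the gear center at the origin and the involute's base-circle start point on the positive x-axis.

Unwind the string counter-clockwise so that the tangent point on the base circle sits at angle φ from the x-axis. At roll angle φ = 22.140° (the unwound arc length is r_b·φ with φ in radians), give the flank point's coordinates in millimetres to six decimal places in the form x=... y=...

pitch radius r_p = m·N/2 = 2.794·15/2 = 20.955000
base radius r_b = r_p·cos α = 20.955000·cos 22.433° = 19.369260
roll angle φ = 22.140° = 0.38641590 rad
x = r_b·(cos φ + φ·sin φ) = 19.369260·(0.92626575 + 0.38641590·0.37687101) = 20.761807
y = r_b·(sin φ − φ·cos φ) = 19.369260·(0.37687101 − 0.38641590·0.92626575) = 0.366993

x=20.761807 y=0.366993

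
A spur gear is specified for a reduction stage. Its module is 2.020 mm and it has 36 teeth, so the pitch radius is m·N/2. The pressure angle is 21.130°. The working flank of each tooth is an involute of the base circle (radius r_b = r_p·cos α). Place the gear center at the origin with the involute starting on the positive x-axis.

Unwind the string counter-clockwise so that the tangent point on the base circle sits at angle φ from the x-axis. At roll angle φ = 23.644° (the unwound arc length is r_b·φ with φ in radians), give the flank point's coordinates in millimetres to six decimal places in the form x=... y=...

x=36.681319 y=0.781009

pitch radius r_p = m·N/2 = 2.020·36/2 = 36.360000
base radius r_b = r_p·cos α = 36.360000·cos 21.130° = 33.915332
roll angle φ = 23.644° = 0.41266565 rad
x = r_b·(cos φ + φ·sin φ) = 33.915332·(0.91605501 + 0.41266565·0.40105263) = 36.681319
y = r_b·(sin φ − φ·cos φ) = 33.915332·(0.40105263 − 0.41266565·0.91605501) = 0.781009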